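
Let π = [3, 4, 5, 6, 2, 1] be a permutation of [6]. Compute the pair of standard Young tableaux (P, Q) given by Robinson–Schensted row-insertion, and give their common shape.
P = [1, 4, 5, 6] / [2] / [3];  Q = [1, 2, 3, 4] / [5] / [6];  common shape = (4, 1, 1)

Row-insert the values π_1, π_2, … into P one at a time, bumping the leftmost entry strictly greater than the inserted value down to the next row. The recording tableau Q records, in position (i, j), the step at which that cell was added to P.
  Insert 3 (step 1): P = [3];  Q = [1]
  Insert 4 (step 2): P = [3, 4];  Q = [1, 2]
  Insert 5 (step 3): P = [3, 4, 5];  Q = [1, 2, 3]
  Insert 6 (step 4): P = [3, 4, 5, 6];  Q = [1, 2, 3, 4]
  Insert 2 (step 5): P = [2, 4, 5, 6] / [3];  Q = [1, 2, 3, 4] / [5]
  Insert 1 (step 6): P = [1, 4, 5, 6] / [2] / [3];  Q = [1, 2, 3, 4] / [5] / [6]
Final shape: (4, 1, 1).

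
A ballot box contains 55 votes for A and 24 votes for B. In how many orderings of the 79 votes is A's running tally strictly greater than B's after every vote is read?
Strict-lead orderings = 44564183800500860860

Total orderings of the 79 votes with 55 for A: C(79, 55) = 113566790975469935740. By the Bertrand ballot formula (Cycle Lemma / reflection principle), the number of orderings in which A is strictly ahead of B throughout is (p − q)/(p + q) · C(p + q, p) = (55 − 24)/(55 + 24) · 113566790975469935740 = 44564183800500860860.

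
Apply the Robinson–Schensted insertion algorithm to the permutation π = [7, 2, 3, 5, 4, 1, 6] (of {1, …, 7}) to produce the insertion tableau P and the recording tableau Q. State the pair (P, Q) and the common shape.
P = [1, 3, 4, 6] / [2] / [5] / [7];  Q = [1, 3, 4, 7] / [2] / [5] / [6];  common shape = (4, 1, 1, 1)

Row-insert the values π_1, π_2, … into P one at a time, bumping the leftmost entry strictly greater than the inserted value down to the next row. The recording tableau Q records, in position (i, j), the step at which that cell was added to P.
  Insert 7 (step 1): P = [7];  Q = [1]
  Insert 2 (step 2): P = [2] / [7];  Q = [1] / [2]
  Insert 3 (step 3): P = [2, 3] / [7];  Q = [1, 3] / [2]
  Insert 5 (step 4): P = [2, 3, 5] / [7];  Q = [1, 3, 4] / [2]
  Insert 4 (step 5): P = [2, 3, 4] / [5] / [7];  Q = [1, 3, 4] / [2] / [5]
  Insert 1 (step 6): P = [1, 3, 4] / [2] / [5] / [7];  Q = [1, 3, 4] / [2] / [5] / [6]
  Insert 6 (step 7): P = [1, 3, 4, 6] / [2] / [5] / [7];  Q = [1, 3, 4, 7] / [2] / [5] / [6]
Final shape: (4, 1, 1, 1).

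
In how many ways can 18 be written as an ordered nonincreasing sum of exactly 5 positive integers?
p(18, 5 parts) = 57

Partitions of n into exactly k parts are in bijection with partitions of n − k into at most k parts (subtract 1 from each part). So p(18, exactly 5) = p(13, parts ≤ 5). Computing via the recurrence p(m, j) = p(m, j−1) + p(m−j, j) gives 57.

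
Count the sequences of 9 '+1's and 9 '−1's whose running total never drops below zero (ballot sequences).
C_9 = 4862

These ballot sequences are counted by the Catalan number C_n = (1/(n + 1)) · C(2n, n). For n = 9: C_9 = (1/10) · C(18, 9) = 48620/10 = 4862.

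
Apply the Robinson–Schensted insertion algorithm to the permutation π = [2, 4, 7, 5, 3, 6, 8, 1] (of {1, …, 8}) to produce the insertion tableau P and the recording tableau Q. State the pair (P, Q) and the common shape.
P = [1, 3, 5, 6, 8] / [2] / [4] / [7];  Q = [1, 2, 3, 6, 7] / [4] / [5] / [8];  common shape = (5, 1, 1, 1)

Row-insert the values π_1, π_2, … into P one at a time, bumping the leftmost entry strictly greater than the inserted value down to the next row. The recording tableau Q records, in position (i, j), the step at which that cell was added to P.
  Insert 2 (step 1): P = [2];  Q = [1]
  Insert 4 (step 2): P = [2, 4];  Q = [1, 2]
  Insert 7 (step 3): P = [2, 4, 7];  Q = [1, 2, 3]
  Insert 5 (step 4): P = [2, 4, 5] / [7];  Q = [1, 2, 3] / [4]
  Insert 3 (step 5): P = [2, 3, 5] / [4] / [7];  Q = [1, 2, 3] / [4] / [5]
  Insert 6 (step 6): P = [2, 3, 5, 6] / [4] / [7];  Q = [1, 2, 3, 6] / [4] / [5]
  Insert 8 (step 7): P = [2, 3, 5, 6, 8] / [4] / [7];  Q = [1, 2, 3, 6, 7] / [4] / [5]
  Insert 1 (step 8): P = [1, 3, 5, 6, 8] / [2] / [4] / [7];  Q = [1, 2, 3, 6, 7] / [4] / [5] / [8]
Final shape: (5, 1, 1, 1).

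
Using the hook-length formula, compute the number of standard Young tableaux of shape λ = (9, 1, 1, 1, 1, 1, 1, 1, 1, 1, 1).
# SYT of shape (9, 1, 1, 1, 1, 1, 1, 1, 1, 1, 1) = 43758

Hook-length formula: f^λ = n! / Π hook(c), product over all cells c of the Young diagram. For λ = (9, 1, 1, 1, 1, 1, 1, 1, 1, 1, 1), n = 19 boxes. Hook lengths by row (left-to-right, top-to-bottom): [19, 8, 7, 6, 5, 4, 3, 2, 1]; [10]; [9]; [8]; [7]; [6]; [5]; [4]; [3]; [2]; [1]. Product of hooks = 2779951104000. So f^λ = 19! / 2779951104000 = 121645100408832000 / 2779951104000 = 43758.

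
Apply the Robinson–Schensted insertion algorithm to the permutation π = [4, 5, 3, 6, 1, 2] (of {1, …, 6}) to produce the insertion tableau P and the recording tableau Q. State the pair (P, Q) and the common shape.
P = [1, 2, 6] / [3, 5] / [4];  Q = [1, 2, 4] / [3, 6] / [5];  common shape = (3, 2, 1)

Row-insert the values π_1, π_2, … into P one at a time, bumping the leftmost entry strictly greater than the inserted value down to the next row. The recording tableau Q records, in position (i, j), the step at which that cell was added to P.
  Insert 4 (step 1): P = [4];  Q = [1]
  Insert 5 (step 2): P = [4, 5];  Q = [1, 2]
  Insert 3 (step 3): P = [3, 5] / [4];  Q = [1, 2] / [3]
  Insert 6 (step 4): P = [3, 5, 6] / [4];  Q = [1, 2, 4] / [3]
  Insert 1 (step 5): P = [1, 5, 6] / [3] / [4];  Q = [1, 2, 4] / [3] / [5]
  Insert 2 (step 6): P = [1, 2, 6] / [3, 5] / [4];  Q = [1, 2, 4] / [3, 6] / [5]
Final shape: (3, 2, 1).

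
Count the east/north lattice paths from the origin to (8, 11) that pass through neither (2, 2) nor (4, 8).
Number of paths = 34107

Inclusion–exclusion. Total paths: C(19, 8) = 75582. Through P₁: C(4, 2)·C(15, 6) = 30030. Through P₂: C(12, 4)·C(7, 4) = 17325. Since P₁ is strictly southwest of P₂, a monotone path through both must visit P₁ then P₂; paths through both = C(4, 2)·C(8, 2)·C(7, 4) = 5880. Avoid both = 75582 − 30030 − 17325 + 5880 = 34107.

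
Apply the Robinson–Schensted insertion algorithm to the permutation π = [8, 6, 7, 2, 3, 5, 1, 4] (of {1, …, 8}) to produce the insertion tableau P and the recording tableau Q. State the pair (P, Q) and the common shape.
P = [1, 3, 4] / [2, 5] / [6, 7] / [8];  Q = [1, 3, 6] / [2, 5] / [4, 8] / [7];  common shape = (3, 2, 2, 1)

Row-insert the values π_1, π_2, … into P one at a time, bumping the leftmost entry strictly greater than the inserted value down to the next row. The recording tableau Q records, in position (i, j), the step at which that cell was added to P.
  Insert 8 (step 1): P = [8];  Q = [1]
  Insert 6 (step 2): P = [6] / [8];  Q = [1] / [2]
  Insert 7 (step 3): P = [6, 7] / [8];  Q = [1, 3] / [2]
  Insert 2 (step 4): P = [2, 7] / [6] / [8];  Q = [1, 3] / [2] / [4]
  Insert 3 (step 5): P = [2, 3] / [6, 7] / [8];  Q = [1, 3] / [2, 5] / [4]
  Insert 5 (step 6): P = [2, 3, 5] / [6, 7] / [8];  Q = [1, 3, 6] / [2, 5] / [4]
  Insert 1 (step 7): P = [1, 3, 5] / [2, 7] / [6] / [8];  Q = [1, 3, 6] / [2, 5] / [4] / [7]
  Insert 4 (step 8): P = [1, 3, 4] / [2, 5] / [6, 7] / [8];  Q = [1, 3, 6] / [2, 5] / [4, 8] / [7]
Final shape: (3, 2, 2, 1).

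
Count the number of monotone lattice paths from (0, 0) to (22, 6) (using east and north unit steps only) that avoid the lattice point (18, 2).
Number of paths = 363440

Total paths from (0, 0) to (22, 6): C(28, 22) = 376740. Paths through (18, 2): (paths (0, 0) → (18, 2)) × (paths (18, 2) → (22, 6)) = C(20, 18) · C(8, 4) = 190 · 70 = 13300. Avoidance count = 376740 − 13300 = 363440.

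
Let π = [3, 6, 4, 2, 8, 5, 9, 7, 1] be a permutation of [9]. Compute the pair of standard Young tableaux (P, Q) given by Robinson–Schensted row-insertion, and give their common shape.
P = [1, 4, 5, 7] / [2, 8, 9] / [3] / [6];  Q = [1, 2, 5, 7] / [3, 6, 8] / [4] / [9];  common shape = (4, 3, 1, 1)

Row-insert the values π_1, π_2, … into P one at a time, bumping the leftmost entry strictly greater than the inserted value down to the next row. The recording tableau Q records, in position (i, j), the step at which that cell was added to P.
  Insert 3 (step 1): P = [3];  Q = [1]
  Insert 6 (step 2): P = [3, 6];  Q = [1, 2]
  Insert 4 (step 3): P = [3, 4] / [6];  Q = [1, 2] / [3]
  Insert 2 (step 4): P = [2, 4] / [3] / [6];  Q = [1, 2] / [3] / [4]
  Insert 8 (step 5): P = [2, 4, 8] / [3] / [6];  Q = [1, 2, 5] / [3] / [4]
  Insert 5 (step 6): P = [2, 4, 5] / [3, 8] / [6];  Q = [1, 2, 5] / [3, 6] / [4]
  Insert 9 (step 7): P = [2, 4, 5, 9] / [3, 8] / [6];  Q = [1, 2, 5, 7] / [3, 6] / [4]
  Insert 7 (step 8): P = [2, 4, 5, 7] / [3, 8, 9] / [6];  Q = [1, 2, 5, 7] / [3, 6, 8] / [4]
  Insert 1 (step 9): P = [1, 4, 5, 7] / [2, 8, 9] / [3] / [6];  Q = [1, 2, 5, 7] / [3, 6, 8] / [4] / [9]
Final shape: (4, 3, 1, 1).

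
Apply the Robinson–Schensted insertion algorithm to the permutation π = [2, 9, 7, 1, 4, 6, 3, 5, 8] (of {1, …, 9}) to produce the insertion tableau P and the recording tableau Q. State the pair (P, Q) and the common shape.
P = [1, 3, 5, 8] / [2, 4, 6] / [7] / [9];  Q = [1, 2, 6, 9] / [3, 5, 8] / [4] / [7];  common shape = (4, 3, 1, 1)

Row-insert the values π_1, π_2, … into P one at a time, bumping the leftmost entry strictly greater than the inserted value down to the next row. The recording tableau Q records, in position (i, j), the step at which that cell was added to P.
  Insert 2 (step 1): P = [2];  Q = [1]
  Insert 9 (step 2): P = [2, 9];  Q = [1, 2]
  Insert 7 (step 3): P = [2, 7] / [9];  Q = [1, 2] / [3]
  Insert 1 (step 4): P = [1, 7] / [2] / [9];  Q = [1, 2] / [3] / [4]
  Insert 4 (step 5): P = [1, 4] / [2, 7] / [9];  Q = [1, 2] / [3, 5] / [4]
  Insert 6 (step 6): P = [1, 4, 6] / [2, 7] / [9];  Q = [1, 2, 6] / [3, 5] / [4]
  Insert 3 (step 7): P = [1, 3, 6] / [2, 4] / [7] / [9];  Q = [1, 2, 6] / [3, 5] / [4] / [7]
  Insert 5 (step 8): P = [1, 3, 5] / [2, 4, 6] / [7] / [9];  Q = [1, 2, 6] / [3, 5, 8] / [4] / [7]
  Insert 8 (step 9): P = [1, 3, 5, 8] / [2, 4, 6] / [7] / [9];  Q = [1, 2, 6, 9] / [3, 5, 8] / [4] / [7]
Final shape: (4, 3, 1, 1).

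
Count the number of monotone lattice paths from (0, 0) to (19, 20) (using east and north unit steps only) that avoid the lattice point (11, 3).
Number of paths = 68529571110

Total paths from (0, 0) to (19, 20): C(39, 19) = 68923264410. Paths through (11, 3): (paths (0, 0) → (11, 3)) × (paths (11, 3) → (19, 20)) = C(14, 11) · C(25, 8) = 364 · 1081575 = 393693300. Avoidance count = 68923264410 − 393693300 = 68529571110.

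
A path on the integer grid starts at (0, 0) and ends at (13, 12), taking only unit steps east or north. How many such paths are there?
Number of paths = 5200300

A monotone lattice path from (0, 0) to (13, 12) consists of 13 east steps and 12 north steps in some order, so it is determined by which 13 of the 25 steps are east. The count is C(25, 13) = 5200300.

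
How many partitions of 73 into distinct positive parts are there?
q(73) = 40026

A partition into distinct parts is a strictly decreasing sequence summing to n. The recurrence d(n, m) = d(n, m−1) + d(n−m, m−1) (use part m at most once) with q(n) = d(n, n) gives q(73) = 40026. (Euler's theorem: # distinct-part partitions = # odd-part partitions.)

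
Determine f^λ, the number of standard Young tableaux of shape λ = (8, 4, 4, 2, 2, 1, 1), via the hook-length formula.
# SYT of shape (8, 4, 4, 2, 2, 1, 1) = 2618916300

Hook-length formula: f^λ = n! / Π hook(c), product over all cells c of the Young diagram. For λ = (8, 4, 4, 2, 2, 1, 1), n = 22 boxes. Hook lengths by row (left-to-right, top-to-bottom): [14, 11, 8, 7, 4, 3, 2, 1]; [9, 6, 3, 2]; [8, 5, 2, 1]; [5, 2]; [4, 1]; [2]; [1]. Product of hooks = 429185433600. So f^λ = 22! / 429185433600 = 1124000727777607680000 / 429185433600 = 2618916300.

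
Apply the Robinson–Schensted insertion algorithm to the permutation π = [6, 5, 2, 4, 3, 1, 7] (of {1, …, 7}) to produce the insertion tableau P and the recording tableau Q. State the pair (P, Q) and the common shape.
P = [1, 3, 7] / [2] / [4] / [5] / [6];  Q = [1, 4, 7] / [2] / [3] / [5] / [6];  common shape = (3, 1, 1, 1, 1)

Row-insert the values π_1, π_2, … into P one at a time, bumping the leftmost entry strictly greater than the inserted value down to the next row. The recording tableau Q records, in position (i, j), the step at which that cell was added to P.
  Insert 6 (step 1): P = [6];  Q = [1]
  Insert 5 (step 2): P = [5] / [6];  Q = [1] / [2]
  Insert 2 (step 3): P = [2] / [5] / [6];  Q = [1] / [2] / [3]
  Insert 4 (step 4): P = [2, 4] / [5] / [6];  Q = [1, 4] / [2] / [3]
  Insert 3 (step 5): P = [2, 3] / [4] / [5] / [6];  Q = [1, 4] / [2] / [3] / [5]
  Insert 1 (step 6): P = [1, 3] / [2] / [4] / [5] / [6];  Q = [1, 4] / [2] / [3] / [5] / [6]
  Insert 7 (step 7): P = [1, 3, 7] / [2] / [4] / [5] / [6];  Q = [1, 4, 7] / [2] / [3] / [5] / [6]
Final shape: (3, 1, 1, 1, 1).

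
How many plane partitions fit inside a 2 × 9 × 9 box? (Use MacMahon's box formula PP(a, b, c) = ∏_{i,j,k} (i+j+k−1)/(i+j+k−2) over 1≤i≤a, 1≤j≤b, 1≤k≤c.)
PP(2, 9, 9) = 449141836

Evaluate the triple product over i = 1..2, j = 1..9, k = 1..9. The factors are (2/1) · (3/2) · (4/3) · (5/4) · (6/5) · (7/6) · (8/7) · (9/8) · … (162 factors total). The numerators and denominators telescope so the product is an integer; carrying out the multiplication exactly gives PP(2, 9, 9) = 449141836.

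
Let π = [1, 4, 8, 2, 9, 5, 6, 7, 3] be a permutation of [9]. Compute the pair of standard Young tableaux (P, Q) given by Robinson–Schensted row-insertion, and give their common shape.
P = [1, 2, 3, 6, 7] / [4, 5, 9] / [8];  Q = [1, 2, 3, 5, 8] / [4, 6, 7] / [9];  common shape = (5, 3, 1)

Row-insert the values π_1, π_2, … into P one at a time, bumping the leftmost entry strictly greater than the inserted value down to the next row. The recording tableau Q records, in position (i, j), the step at which that cell was added to P.
  Insert 1 (step 1): P = [1];  Q = [1]
  Insert 4 (step 2): P = [1, 4];  Q = [1, 2]
  Insert 8 (step 3): P = [1, 4, 8];  Q = [1, 2, 3]
  Insert 2 (step 4): P = [1, 2, 8] / [4];  Q = [1, 2, 3] / [4]
  Insert 9 (step 5): P = [1, 2, 8, 9] / [4];  Q = [1, 2, 3, 5] / [4]
  Insert 5 (step 6): P = [1, 2, 5, 9] / [4, 8];  Q = [1, 2, 3, 5] / [4, 6]
  Insert 6 (step 7): P = [1, 2, 5, 6] / [4, 8, 9];  Q = [1, 2, 3, 5] / [4, 6, 7]
  Insert 7 (step 8): P = [1, 2, 5, 6, 7] / [4, 8, 9];  Q = [1, 2, 3, 5, 8] / [4, 6, 7]
  Insert 3 (step 9): P = [1, 2, 3, 6, 7] / [4, 5, 9] / [8];  Q = [1, 2, 3, 5, 8] / [4, 6, 7] / [9]
Final shape: (5, 3, 1).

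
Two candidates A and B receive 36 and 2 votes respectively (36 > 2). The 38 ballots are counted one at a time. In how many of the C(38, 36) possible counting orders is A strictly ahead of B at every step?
Strict-lead orderings = 629

Total orderings of the 38 votes with 36 for A: C(38, 36) = 703. By the Bertrand ballot formula (Cycle Lemma / reflection principle), the number of orderings in which A is strictly ahead of B throughout is (p − q)/(p + q) · C(p + q, p) = (36 − 2)/(36 + 2) · 703 = 629.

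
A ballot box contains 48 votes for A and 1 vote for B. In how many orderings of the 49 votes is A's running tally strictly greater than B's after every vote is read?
Strict-lead orderings = 47

Total orderings of the 49 votes with 48 for A: C(49, 48) = 49. By the Bertrand ballot formula (Cycle Lemma / reflection principle), the number of orderings in which A is strictly ahead of B throughout is (p − q)/(p + q) · C(p + q, p) = (48 − 1)/(48 + 1) · 49 = 47.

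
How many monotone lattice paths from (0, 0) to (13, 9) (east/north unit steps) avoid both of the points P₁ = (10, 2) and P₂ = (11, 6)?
Number of paths = 369040

Inclusion–exclusion. Total paths: C(22, 13) = 497420. Through P₁: C(12, 10)·C(10, 3) = 7920. Through P₂: C(17, 11)·C(5, 2) = 123760. Since P₁ is strictly southwest of P₂, a monotone path through both must visit P₁ then P₂; paths through both = C(12, 10)·C(5, 1)·C(5, 2) = 3300. Avoid both = 497420 − 7920 − 123760 + 3300 = 369040.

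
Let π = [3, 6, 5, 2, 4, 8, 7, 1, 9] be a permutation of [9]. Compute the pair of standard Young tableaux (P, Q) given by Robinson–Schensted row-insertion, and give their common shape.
P = [1, 4, 7, 9] / [2, 5, 8] / [3] / [6];  Q = [1, 2, 6, 9] / [3, 5, 7] / [4] / [8];  common shape = (4, 3, 1, 1)

Row-insert the values π_1, π_2, … into P one at a time, bumping the leftmost entry strictly greater than the inserted value down to the next row. The recording tableau Q records, in position (i, j), the step at which that cell was added to P.
  Insert 3 (step 1): P = [3];  Q = [1]
  Insert 6 (step 2): P = [3, 6];  Q = [1, 2]
  Insert 5 (step 3): P = [3, 5] / [6];  Q = [1, 2] / [3]
  Insert 2 (step 4): P = [2, 5] / [3] / [6];  Q = [1, 2] / [3] / [4]
  Insert 4 (step 5): P = [2, 4] / [3, 5] / [6];  Q = [1, 2] / [3, 5] / [4]
  Insert 8 (step 6): P = [2, 4, 8] / [3, 5] / [6];  Q = [1, 2, 6] / [3, 5] / [4]
  Insert 7 (step 7): P = [2, 4, 7] / [3, 5, 8] / [6];  Q = [1, 2, 6] / [3, 5, 7] / [4]
  Insert 1 (step 8): P = [1, 4, 7] / [2, 5, 8] / [3] / [6];  Q = [1, 2, 6] / [3, 5, 7] / [4] / [8]
  Insert 9 (step 9): P = [1, 4, 7, 9] / [2, 5, 8] / [3] / [6];  Q = [1, 2, 6, 9] / [3, 5, 7] / [4] / [8]
Final shape: (4, 3, 1, 1).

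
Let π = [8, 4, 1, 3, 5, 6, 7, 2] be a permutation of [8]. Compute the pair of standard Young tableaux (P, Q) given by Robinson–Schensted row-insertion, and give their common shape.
P = [1, 2, 5, 6, 7] / [3] / [4] / [8];  Q = [1, 4, 5, 6, 7] / [2] / [3] / [8];  common shape = (5, 1, 1, 1)

Row-insert the values π_1, π_2, … into P one at a time, bumping the leftmost entry strictly greater than the inserted value down to the next row. The recording tableau Q records, in position (i, j), the step at which that cell was added to P.
  Insert 8 (step 1): P = [8];  Q = [1]
  Insert 4 (step 2): P = [4] / [8];  Q = [1] / [2]
  Insert 1 (step 3): P = [1] / [4] / [8];  Q = [1] / [2] / [3]
  Insert 3 (step 4): P = [1, 3] / [4] / [8];  Q = [1, 4] / [2] / [3]
  Insert 5 (step 5): P = [1, 3, 5] / [4] / [8];  Q = [1, 4, 5] / [2] / [3]
  Insert 6 (step 6): P = [1, 3, 5, 6] / [4] / [8];  Q = [1, 4, 5, 6] / [2] / [3]
  Insert 7 (step 7): P = [1, 3, 5, 6, 7] / [4] / [8];  Q = [1, 4, 5, 6, 7] / [2] / [3]
  Insert 2 (step 8): P = [1, 2, 5, 6, 7] / [3] / [4] / [8];  Q = [1, 4, 5, 6, 7] / [2] / [3] / [8]
Final shape: (5, 1, 1, 1).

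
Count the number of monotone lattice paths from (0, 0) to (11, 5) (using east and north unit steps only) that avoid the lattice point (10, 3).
Number of paths = 3510

Total paths from (0, 0) to (11, 5): C(16, 11) = 4368. Paths through (10, 3): (paths (0, 0) → (10, 3)) × (paths (10, 3) → (11, 5)) = C(13, 10) · C(3, 1) = 286 · 3 = 858. Avoidance count = 4368 − 858 = 3510.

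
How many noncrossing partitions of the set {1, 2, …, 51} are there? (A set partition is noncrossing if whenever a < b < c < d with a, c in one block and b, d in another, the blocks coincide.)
C_51 = 7684785670514316385230816156

These noncrossing partitions are counted by the Catalan number C_n = (1/(n + 1)) · C(2n, n). For n = 51: C_51 = (1/52) · C(102, 51) = 399608854866744452032002440112/52 = 7684785670514316385230816156.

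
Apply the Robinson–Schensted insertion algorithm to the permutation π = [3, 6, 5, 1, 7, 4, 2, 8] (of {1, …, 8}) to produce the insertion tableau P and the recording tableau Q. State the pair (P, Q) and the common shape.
P = [1, 2, 7, 8] / [3, 4] / [5] / [6];  Q = [1, 2, 5, 8] / [3, 6] / [4] / [7];  common shape = (4, 2, 1, 1)

Row-insert the values π_1, π_2, … into P one at a time, bumping the leftmost entry strictly greater than the inserted value down to the next row. The recording tableau Q records, in position (i, j), the step at which that cell was added to P.
  Insert 3 (step 1): P = [3];  Q = [1]
  Insert 6 (step 2): P = [3, 6];  Q = [1, 2]
  Insert 5 (step 3): P = [3, 5] / [6];  Q = [1, 2] / [3]
  Insert 1 (step 4): P = [1, 5] / [3] / [6];  Q = [1, 2] / [3] / [4]
  Insert 7 (step 5): P = [1, 5, 7] / [3] / [6];  Q = [1, 2, 5] / [3] / [4]
  Insert 4 (step 6): P = [1, 4, 7] / [3, 5] / [6];  Q = [1, 2, 5] / [3, 6] / [4]
  Insert 2 (step 7): P = [1, 2, 7] / [3, 4] / [5] / [6];  Q = [1, 2, 5] / [3, 6] / [4] / [7]
  Insert 8 (step 8): P = [1, 2, 7, 8] / [3, 4] / [5] / [6];  Q = [1, 2, 5, 8] / [3, 6] / [4] / [7]
Final shape: (4, 2, 1, 1).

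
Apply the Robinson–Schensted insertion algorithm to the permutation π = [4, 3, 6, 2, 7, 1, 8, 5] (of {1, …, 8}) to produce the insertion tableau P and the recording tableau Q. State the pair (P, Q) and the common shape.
P = [1, 5, 7, 8] / [2, 6] / [3] / [4];  Q = [1, 3, 5, 7] / [2, 8] / [4] / [6];  common shape = (4, 2, 1, 1)

Row-insert the values π_1, π_2, … into P one at a time, bumping the leftmost entry strictly greater than the inserted value down to the next row. The recording tableau Q records, in position (i, j), the step at which that cell was added to P.
  Insert 4 (step 1): P = [4];  Q = [1]
  Insert 3 (step 2): P = [3] / [4];  Q = [1] / [2]
  Insert 6 (step 3): P = [3, 6] / [4];  Q = [1, 3] / [2]
  Insert 2 (step 4): P = [2, 6] / [3] / [4];  Q = [1, 3] / [2] / [4]
  Insert 7 (step 5): P = [2, 6, 7] / [3] / [4];  Q = [1, 3, 5] / [2] / [4]
  Insert 1 (step 6): P = [1, 6, 7] / [2] / [3] / [4];  Q = [1, 3, 5] / [2] / [4] / [6]
  Insert 8 (step 7): P = [1, 6, 7, 8] / [2] / [3] / [4];  Q = [1, 3, 5, 7] / [2] / [4] / [6]
  Insert 5 (step 8): P = [1, 5, 7, 8] / [2, 6] / [3] / [4];  Q = [1, 3, 5, 7] / [2, 8] / [4] / [6]
Final shape: (4, 2, 1, 1).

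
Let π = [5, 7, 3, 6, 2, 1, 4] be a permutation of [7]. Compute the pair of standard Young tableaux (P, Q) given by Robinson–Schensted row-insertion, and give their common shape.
P = [1, 4] / [2, 6] / [3, 7] / [5];  Q = [1, 2] / [3, 4] / [5, 7] / [6];  common shape = (2, 2, 2, 1)

Row-insert the values π_1, π_2, … into P one at a time, bumping the leftmost entry strictly greater than the inserted value down to the next row. The recording tableau Q records, in position (i, j), the step at which that cell was added to P.
  Insert 5 (step 1): P = [5];  Q = [1]
  Insert 7 (step 2): P = [5, 7];  Q = [1, 2]
  Insert 3 (step 3): P = [3, 7] / [5];  Q = [1, 2] / [3]
  Insert 6 (step 4): P = [3, 6] / [5, 7];  Q = [1, 2] / [3, 4]
  Insert 2 (step 5): P = [2, 6] / [3, 7] / [5];  Q = [1, 2] / [3, 4] / [5]
  Insert 1 (step 6): P = [1, 6] / [2, 7] / [3] / [5];  Q = [1, 2] / [3, 4] / [5] / [6]
  Insert 4 (step 7): P = [1, 4] / [2, 6] / [3, 7] / [5];  Q = [1, 2] / [3, 4] / [5, 7] / [6]
Final shape: (2, 2, 2, 1).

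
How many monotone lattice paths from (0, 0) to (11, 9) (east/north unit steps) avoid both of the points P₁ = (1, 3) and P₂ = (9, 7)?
Number of paths = 79168

Inclusion–exclusion. Total paths: C(20, 11) = 167960. Through P₁: C(4, 1)·C(16, 10) = 32032. Through P₂: C(16, 9)·C(4, 2) = 68640. Since P₁ is strictly southwest of P₂, a monotone path through both must visit P₁ then P₂; paths through both = C(4, 1)·C(12, 8)·C(4, 2) = 11880. Avoid both = 167960 − 32032 − 68640 + 11880 = 79168.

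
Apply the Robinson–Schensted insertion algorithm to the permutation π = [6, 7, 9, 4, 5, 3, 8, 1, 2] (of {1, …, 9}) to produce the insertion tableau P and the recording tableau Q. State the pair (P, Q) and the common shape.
P = [1, 2, 8] / [3, 5, 9] / [4, 7] / [6];  Q = [1, 2, 3] / [4, 5, 7] / [6, 9] / [8];  common shape = (3, 3, 2, 1)

Row-insert the values π_1, π_2, … into P one at a time, bumping the leftmost entry strictly greater than the inserted value down to the next row. The recording tableau Q records, in position (i, j), the step at which that cell was added to P.
  Insert 6 (step 1): P = [6];  Q = [1]
  Insert 7 (step 2): P = [6, 7];  Q = [1, 2]
  Insert 9 (step 3): P = [6, 7, 9];  Q = [1, 2, 3]
  Insert 4 (step 4): P = [4, 7, 9] / [6];  Q = [1, 2, 3] / [4]
  Insert 5 (step 5): P = [4, 5, 9] / [6, 7];  Q = [1, 2, 3] / [4, 5]
  Insert 3 (step 6): P = [3, 5, 9] / [4, 7] / [6];  Q = [1, 2, 3] / [4, 5] / [6]
  Insert 8 (step 7): P = [3, 5, 8] / [4, 7, 9] / [6];  Q = [1, 2, 3] / [4, 5, 7] / [6]
  Insert 1 (step 8): P = [1, 5, 8] / [3, 7, 9] / [4] / [6];  Q = [1, 2, 3] / [4, 5, 7] / [6] / [8]
  Insert 2 (step 9): P = [1, 2, 8] / [3, 5, 9] / [4, 7] / [6];  Q = [1, 2, 3] / [4, 5, 7] / [6, 9] / [8]
Final shape: (3, 3, 2, 1).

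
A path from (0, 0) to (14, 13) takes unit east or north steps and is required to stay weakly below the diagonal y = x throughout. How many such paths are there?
Number of paths = 2674440

By the reflection principle (André's argument), the number of monotone paths to (14, 13) with n ≤ m that never go above y = x is C(27, 14) − C(27, 15) = 20058300 − 17383860 = 2674440.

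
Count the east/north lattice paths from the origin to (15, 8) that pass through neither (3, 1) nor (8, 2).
Number of paths = 252726

Inclusion–exclusion. Total paths: C(23, 15) = 490314. Through P₁: C(4, 3)·C(19, 12) = 201552. Through P₂: C(10, 8)·C(13, 7) = 77220. Since P₁ is strictly southwest of P₂, a monotone path through both must visit P₁ then P₂; paths through both = C(4, 3)·C(6, 5)·C(13, 7) = 41184. Avoid both = 490314 − 201552 − 77220 + 41184 = 252726.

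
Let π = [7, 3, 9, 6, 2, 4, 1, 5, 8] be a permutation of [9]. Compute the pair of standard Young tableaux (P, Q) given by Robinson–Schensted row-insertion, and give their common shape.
P = [1, 4, 5, 8] / [2, 6] / [3, 9] / [7];  Q = [1, 3, 8, 9] / [2, 4] / [5, 6] / [7];  common shape = (4, 2, 2, 1)

Row-insert the values π_1, π_2, … into P one at a time, bumping the leftmost entry strictly greater than the inserted value down to the next row. The recording tableau Q records, in position (i, j), the step at which that cell was added to P.
  Insert 7 (step 1): P = [7];  Q = [1]
  Insert 3 (step 2): P = [3] / [7];  Q = [1] / [2]
  Insert 9 (step 3): P = [3, 9] / [7];  Q = [1, 3] / [2]
  Insert 6 (step 4): P = [3, 6] / [7, 9];  Q = [1, 3] / [2, 4]
  Insert 2 (step 5): P = [2, 6] / [3, 9] / [7];  Q = [1, 3] / [2, 4] / [5]
  Insert 4 (step 6): P = [2, 4] / [3, 6] / [7, 9];  Q = [1, 3] / [2, 4] / [5, 6]
  Insert 1 (step 7): P = [1, 4] / [2, 6] / [3, 9] / [7];  Q = [1, 3] / [2, 4] / [5, 6] / [7]
  Insert 5 (step 8): P = [1, 4, 5] / [2, 6] / [3, 9] / [7];  Q = [1, 3, 8] / [2, 4] / [5, 6] / [7]
  Insert 8 (step 9): P = [1, 4, 5, 8] / [2, 6] / [3, 9] / [7];  Q = [1, 3, 8, 9] / [2, 4] / [5, 6] / [7]
Final shape: (4, 2, 2, 1).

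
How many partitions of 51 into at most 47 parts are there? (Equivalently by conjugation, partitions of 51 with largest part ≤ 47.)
p(51, parts ≤ 47) = 239936

Use the recurrence p(n, m) = p(n, m−1) + p(n−m, m): either the largest part is < m (count p(n, m−1)) or the largest part is exactly m (remove one copy of m, count p(n−m, m)). With p(0, ·) = 1 this gives p(51, parts ≤ 47) = 239936. (By conjugating Young diagrams, this also counts partitions of 51 into at most 47 parts.)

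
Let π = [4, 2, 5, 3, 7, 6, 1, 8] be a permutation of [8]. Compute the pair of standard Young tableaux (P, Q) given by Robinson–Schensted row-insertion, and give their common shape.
P = [1, 3, 6, 8] / [2, 5, 7] / [4];  Q = [1, 3, 5, 8] / [2, 4, 6] / [7];  common shape = (4, 3, 1)

Row-insert the values π_1, π_2, … into P one at a time, bumping the leftmost entry strictly greater than the inserted value down to the next row. The recording tableau Q records, in position (i, j), the step at which that cell was added to P.
  Insert 4 (step 1): P = [4];  Q = [1]
  Insert 2 (step 2): P = [2] / [4];  Q = [1] / [2]
  Insert 5 (step 3): P = [2, 5] / [4];  Q = [1, 3] / [2]
  Insert 3 (step 4): P = [2, 3] / [4, 5];  Q = [1, 3] / [2, 4]
  Insert 7 (step 5): P = [2, 3, 7] / [4, 5];  Q = [1, 3, 5] / [2, 4]
  Insert 6 (step 6): P = [2, 3, 6] / [4, 5, 7];  Q = [1, 3, 5] / [2, 4, 6]
  Insert 1 (step 7): P = [1, 3, 6] / [2, 5, 7] / [4];  Q = [1, 3, 5] / [2, 4, 6] / [7]
  Insert 8 (step 8): P = [1, 3, 6, 8] / [2, 5, 7] / [4];  Q = [1, 3, 5, 8] / [2, 4, 6] / [7]
Final shape: (4, 3, 1).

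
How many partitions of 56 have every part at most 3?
p(56, parts ≤ 3) = 290

Use the recurrence p(n, m) = p(n, m−1) + p(n−m, m): either the largest part is < m (count p(n, m−1)) or the largest part is exactly m (remove one copy of m, count p(n−m, m)). With p(0, ·) = 1 this gives p(56, parts ≤ 3) = 290. (By conjugating Young diagrams, this also counts partitions of 56 into at most 3 parts.)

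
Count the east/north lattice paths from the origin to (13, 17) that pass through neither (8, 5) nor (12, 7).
Number of paths = 111453981

Inclusion–exclusion. Total paths: C(30, 13) = 119759850. Through P₁: C(13, 8)·C(17, 5) = 7963956. Through P₂: C(19, 12)·C(11, 1) = 554268. Since P₁ is strictly southwest of P₂, a monotone path through both must visit P₁ then P₂; paths through both = C(13, 8)·C(6, 4)·C(11, 1) = 212355. Avoid both = 119759850 − 7963956 − 554268 + 212355 = 111453981.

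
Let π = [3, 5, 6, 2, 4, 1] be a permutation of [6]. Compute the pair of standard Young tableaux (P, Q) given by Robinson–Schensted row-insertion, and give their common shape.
P = [1, 4, 6] / [2, 5] / [3];  Q = [1, 2, 3] / [4, 5] / [6];  common shape = (3, 2, 1)

Row-insert the values π_1, π_2, … into P one at a time, bumping the leftmost entry strictly greater than the inserted value down to the next row. The recording tableau Q records, in position (i, j), the step at which that cell was added to P.
  Insert 3 (step 1): P = [3];  Q = [1]
  Insert 5 (step 2): P = [3, 5];  Q = [1, 2]
  Insert 6 (step 3): P = [3, 5, 6];  Q = [1, 2, 3]
  Insert 2 (step 4): P = [2, 5, 6] / [3];  Q = [1, 2, 3] / [4]
  Insert 4 (step 5): P = [2, 4, 6] / [3, 5];  Q = [1, 2, 3] / [4, 5]
  Insert 1 (step 6): P = [1, 4, 6] / [2, 5] / [3];  Q = [1, 2, 3] / [4, 5] / [6]
Final shape: (3, 2, 1).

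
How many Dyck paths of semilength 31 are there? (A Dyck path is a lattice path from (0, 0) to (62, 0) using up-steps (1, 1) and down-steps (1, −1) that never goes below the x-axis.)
C_31 = 14544636039226909

These Dyck paths are counted by the Catalan number C_n = (1/(n + 1)) · C(2n, n). For n = 31: C_31 = (1/32) · C(62, 31) = 465428353255261088/32 = 14544636039226909.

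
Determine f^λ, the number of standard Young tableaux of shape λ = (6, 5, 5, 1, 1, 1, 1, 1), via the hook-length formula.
# SYT of shape (6, 5, 5, 1, 1, 1, 1, 1) = 123070752

Hook-length formula: f^λ = n! / Π hook(c), product over all cells c of the Young diagram. For λ = (6, 5, 5, 1, 1, 1, 1, 1), n = 21 boxes. Hook lengths by row (left-to-right, top-to-bottom): [13, 7, 6, 5, 4, 1]; [11, 5, 4, 3, 2]; [10, 4, 3, 2, 1]; [5]; [4]; [3]; [2]; [1]. Product of hooks = 415134720000. So f^λ = 21! / 415134720000 = 51090942171709440000 / 415134720000 = 123070752.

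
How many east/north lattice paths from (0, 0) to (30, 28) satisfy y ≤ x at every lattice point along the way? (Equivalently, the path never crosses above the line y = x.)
Number of paths = 2812744285440936

By the reflection principle (André's argument), the number of monotone paths to (30, 28) with n ≤ m that never go above y = x is C(58, 30) − C(58, 31) = 29065024282889672 − 26252279997448736 = 2812744285440936.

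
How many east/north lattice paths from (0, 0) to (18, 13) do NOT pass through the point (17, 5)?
Number of paths = 206016069

Total paths from (0, 0) to (18, 13): C(31, 18) = 206253075. Paths through (17, 5): (paths (0, 0) → (17, 5)) × (paths (17, 5) → (18, 13)) = C(22, 17) · C(9, 1) = 26334 · 9 = 237006. Avoidance count = 206253075 − 237006 = 206016069.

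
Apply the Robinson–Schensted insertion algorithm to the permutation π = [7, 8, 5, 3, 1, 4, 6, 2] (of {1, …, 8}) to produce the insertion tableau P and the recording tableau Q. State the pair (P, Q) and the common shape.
P = [1, 2, 6] / [3, 4] / [5, 8] / [7];  Q = [1, 2, 7] / [3, 6] / [4, 8] / [5];  common shape = (3, 2, 2, 1)

Row-insert the values π_1, π_2, … into P one at a time, bumping the leftmost entry strictly greater than the inserted value down to the next row. The recording tableau Q records, in position (i, j), the step at which that cell was added to P.
  Insert 7 (step 1): P = [7];  Q = [1]
  Insert 8 (step 2): P = [7, 8];  Q = [1, 2]
  Insert 5 (step 3): P = [5, 8] / [7];  Q = [1, 2] / [3]
  Insert 3 (step 4): P = [3, 8] / [5] / [7];  Q = [1, 2] / [3] / [4]
  Insert 1 (step 5): P = [1, 8] / [3] / [5] / [7];  Q = [1, 2] / [3] / [4] / [5]
  Insert 4 (step 6): P = [1, 4] / [3, 8] / [5] / [7];  Q = [1, 2] / [3, 6] / [4] / [5]
  Insert 6 (step 7): P = [1, 4, 6] / [3, 8] / [5] / [7];  Q = [1, 2, 7] / [3, 6] / [4] / [5]
  Insert 2 (step 8): P = [1, 2, 6] / [3, 4] / [5, 8] / [7];  Q = [1, 2, 7] / [3, 6] / [4, 8] / [5]
Final shape: (3, 2, 2, 1).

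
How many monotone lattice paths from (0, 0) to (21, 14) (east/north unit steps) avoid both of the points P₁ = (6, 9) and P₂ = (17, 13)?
Number of paths = 1677721755

Inclusion–exclusion. Total paths: C(35, 21) = 2319959400. Through P₁: C(15, 6)·C(20, 15) = 77597520. Through P₂: C(30, 17)·C(5, 4) = 598799250. Since P₁ is strictly southwest of P₂, a monotone path through both must visit P₁ then P₂; paths through both = C(15, 6)·C(15, 11)·C(5, 4) = 34159125. Avoid both = 2319959400 − 77597520 − 598799250 + 34159125 = 1677721755.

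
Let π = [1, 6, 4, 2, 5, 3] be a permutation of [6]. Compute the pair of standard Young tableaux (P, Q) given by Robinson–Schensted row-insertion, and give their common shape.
P = [1, 2, 3] / [4, 5] / [6];  Q = [1, 2, 5] / [3, 6] / [4];  common shape = (3, 2, 1)

Row-insert the values π_1, π_2, … into P one at a time, bumping the leftmost entry strictly greater than the inserted value down to the next row. The recording tableau Q records, in position (i, j), the step at which that cell was added to P.
  Insert 1 (step 1): P = [1];  Q = [1]
  Insert 6 (step 2): P = [1, 6];  Q = [1, 2]
  Insert 4 (step 3): P = [1, 4] / [6];  Q = [1, 2] / [3]
  Insert 2 (step 4): P = [1, 2] / [4] / [6];  Q = [1, 2] / [3] / [4]
  Insert 5 (step 5): P = [1, 2, 5] / [4] / [6];  Q = [1, 2, 5] / [3] / [4]
  Insert 3 (step 6): P = [1, 2, 3] / [4, 5] / [6];  Q = [1, 2, 5] / [3, 6] / [4]
Final shape: (3, 2, 1).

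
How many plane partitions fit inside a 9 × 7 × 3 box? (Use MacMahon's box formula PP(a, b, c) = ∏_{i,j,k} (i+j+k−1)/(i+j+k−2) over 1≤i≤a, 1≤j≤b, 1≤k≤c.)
PP(9, 7, 3) = 24584605760

Evaluate the triple product over i = 1..9, j = 1..7, k = 1..3. The factors are (2/1) · (3/2) · (4/3) · (3/2) · (4/3) · (5/4) · (4/3) · (5/4) · … (189 factors total). The numerators and denominators telescope so the product is an integer; carrying out the multiplication exactly gives PP(9, 7, 3) = 24584605760.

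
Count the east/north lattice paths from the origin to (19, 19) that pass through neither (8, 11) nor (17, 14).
Number of paths = 24412980891

Inclusion–exclusion. Total paths: C(38, 19) = 35345263800. Through P₁: C(19, 8)·C(19, 11) = 5712638724. Through P₂: C(31, 17)·C(7, 2) = 5568833025. Since P₁ is strictly southwest of P₂, a monotone path through both must visit P₁ then P₂; paths through both = C(19, 8)·C(12, 9)·C(7, 2) = 349188840. Avoid both = 35345263800 − 5712638724 − 5568833025 + 349188840 = 24412980891.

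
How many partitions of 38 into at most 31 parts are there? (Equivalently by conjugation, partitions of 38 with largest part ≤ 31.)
p(38, parts ≤ 31) = 25985

Use the recurrence p(n, m) = p(n, m−1) + p(n−m, m): either the largest part is < m (count p(n, m−1)) or the largest part is exactly m (remove one copy of m, count p(n−m, m)). With p(0, ·) = 1 this gives p(38, parts ≤ 31) = 25985. (By conjugating Young diagrams, this also counts partitions of 38 into at most 31 parts.)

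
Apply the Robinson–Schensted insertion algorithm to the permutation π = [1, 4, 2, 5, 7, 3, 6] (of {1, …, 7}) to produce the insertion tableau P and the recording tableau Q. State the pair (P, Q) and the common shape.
P = [1, 2, 3, 6] / [4, 5, 7];  Q = [1, 2, 4, 5] / [3, 6, 7];  common shape = (4, 3)

Row-insert the values π_1, π_2, … into P one at a time, bumping the leftmost entry strictly greater than the inserted value down to the next row. The recording tableau Q records, in position (i, j), the step at which that cell was added to P.
  Insert 1 (step 1): P = [1];  Q = [1]
  Insert 4 (step 2): P = [1, 4];  Q = [1, 2]
  Insert 2 (step 3): P = [1, 2] / [4];  Q = [1, 2] / [3]
  Insert 5 (step 4): P = [1, 2, 5] / [4];  Q = [1, 2, 4] / [3]
  Insert 7 (step 5): P = [1, 2, 5, 7] / [4];  Q = [1, 2, 4, 5] / [3]
  Insert 3 (step 6): P = [1, 2, 3, 7] / [4, 5];  Q = [1, 2, 4, 5] / [3, 6]
  Insert 6 (step 7): P = [1, 2, 3, 6] / [4, 5, 7];  Q = [1, 2, 4, 5] / [3, 6, 7]
Final shape: (4, 3).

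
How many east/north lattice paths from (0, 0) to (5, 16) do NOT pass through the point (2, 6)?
Number of paths = 12341

Total paths from (0, 0) to (5, 16): C(21, 5) = 20349. Paths through (2, 6): (paths (0, 0) → (2, 6)) × (paths (2, 6) → (5, 16)) = C(8, 2) · C(13, 3) = 28 · 286 = 8008. Avoidance count = 20349 − 8008 = 12341.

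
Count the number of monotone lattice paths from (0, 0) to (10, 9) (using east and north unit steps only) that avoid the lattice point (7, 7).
Number of paths = 58058

Total paths from (0, 0) to (10, 9): C(19, 10) = 92378. Paths through (7, 7): (paths (0, 0) → (7, 7)) × (paths (7, 7) → (10, 9)) = C(14, 7) · C(5, 3) = 3432 · 10 = 34320. Avoidance count = 92378 − 34320 = 58058.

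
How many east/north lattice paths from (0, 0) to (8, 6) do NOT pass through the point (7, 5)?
Number of paths = 1419

Total paths from (0, 0) to (8, 6): C(14, 8) = 3003. Paths through (7, 5): (paths (0, 0) → (7, 5)) × (paths (7, 5) → (8, 6)) = C(12, 7) · C(2, 1) = 792 · 2 = 1584. Avoidance count = 3003 − 1584 = 1419.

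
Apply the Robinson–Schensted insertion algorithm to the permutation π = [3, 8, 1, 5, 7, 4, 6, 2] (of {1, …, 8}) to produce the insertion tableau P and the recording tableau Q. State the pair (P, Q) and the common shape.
P = [1, 2, 6] / [3, 4, 7] / [5] / [8];  Q = [1, 2, 5] / [3, 4, 7] / [6] / [8];  common shape = (3, 3, 1, 1)

Row-insert the values π_1, π_2, … into P one at a time, bumping the leftmost entry strictly greater than the inserted value down to the next row. The recording tableau Q records, in position (i, j), the step at which that cell was added to P.
  Insert 3 (step 1): P = [3];  Q = [1]
  Insert 8 (step 2): P = [3, 8];  Q = [1, 2]
  Insert 1 (step 3): P = [1, 8] / [3];  Q = [1, 2] / [3]
  Insert 5 (step 4): P = [1, 5] / [3, 8];  Q = [1, 2] / [3, 4]
  Insert 7 (step 5): P = [1, 5, 7] / [3, 8];  Q = [1, 2, 5] / [3, 4]
  Insert 4 (step 6): P = [1, 4, 7] / [3, 5] / [8];  Q = [1, 2, 5] / [3, 4] / [6]
  Insert 6 (step 7): P = [1, 4, 6] / [3, 5, 7] / [8];  Q = [1, 2, 5] / [3, 4, 7] / [6]
  Insert 2 (step 8): P = [1, 2, 6] / [3, 4, 7] / [5] / [8];  Q = [1, 2, 5] / [3, 4, 7] / [6] / [8]
Final shape: (3, 3, 1, 1).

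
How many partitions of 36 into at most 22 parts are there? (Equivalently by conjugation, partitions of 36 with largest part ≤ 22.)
p(36, parts ≤ 22) = 17604

Use the recurrence p(n, m) = p(n, m−1) + p(n−m, m): either the largest part is < m (count p(n, m−1)) or the largest part is exactly m (remove one copy of m, count p(n−m, m)). With p(0, ·) = 1 this gives p(36, parts ≤ 22) = 17604. (By conjugating Young diagrams, this also counts partitions of 36 into at most 22 parts.)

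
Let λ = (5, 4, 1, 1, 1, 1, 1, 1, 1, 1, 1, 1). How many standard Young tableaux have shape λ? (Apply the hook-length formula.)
# SYT of shape (5, 4, 1, 1, 1, 1, 1, 1, 1, 1, 1, 1) = 415701

Hook-length formula: f^λ = n! / Π hook(c), product over all cells c of the Young diagram. For λ = (5, 4, 1, 1, 1, 1, 1, 1, 1, 1, 1, 1), n = 19 boxes. Hook lengths by row (left-to-right, top-to-bottom): [16, 5, 4, 3, 1]; [14, 3, 2, 1]; [10]; [9]; [8]; [7]; [6]; [5]; [4]; [3]; [2]; [1]. Product of hooks = 292626432000. So f^λ = 19! / 292626432000 = 121645100408832000 / 292626432000 = 415701.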